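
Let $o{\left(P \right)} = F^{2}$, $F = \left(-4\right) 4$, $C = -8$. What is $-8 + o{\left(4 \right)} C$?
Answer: $-2056$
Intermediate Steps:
$F = -16$
$o{\left(P \right)} = 256$ ($o{\left(P \right)} = \left(-16\right)^{2} = 256$)
$-8 + o{\left(4 \right)} C = -8 + 256 \left(-8\right) = -8 - 2048 = -2056$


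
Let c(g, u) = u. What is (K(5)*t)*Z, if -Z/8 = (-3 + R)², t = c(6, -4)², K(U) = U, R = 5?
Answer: -2560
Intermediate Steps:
t = 16 (t = (-4)² = 16)
Z = -32 (Z = -8*(-3 + 5)² = -8*2² = -8*4 = -32)
(K(5)*t)*Z = (5*16)*(-32) = 80*(-32) = -2560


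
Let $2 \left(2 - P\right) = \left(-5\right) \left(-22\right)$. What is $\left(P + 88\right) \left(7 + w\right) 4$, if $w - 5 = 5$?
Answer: $2380$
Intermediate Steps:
$w = 10$ ($w = 5 + 5 = 10$)
$P = -53$ ($P = 2 - \frac{\left(-5\right) \left(-22\right)}{2} = 2 - 55 = -53$)
$\left(P + 88\right) \left(7 + w\right) 4 = \left(-53 + 88\right) \left(7 + 10\right) 4 = 35 \cdot 17 \cdot 4 = 35 \cdot 68 = 2380$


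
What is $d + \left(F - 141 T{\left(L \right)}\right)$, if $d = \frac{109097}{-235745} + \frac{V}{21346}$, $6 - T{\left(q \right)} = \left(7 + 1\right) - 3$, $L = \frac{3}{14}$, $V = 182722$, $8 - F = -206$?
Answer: $\frac{204049272769}{2516106385} \approx 81.097$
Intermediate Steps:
$F = 214$ ($F = 8 - -206 = 8 + 206 = 214$)
$L = \frac{3}{14}$ ($L = 3 \cdot \frac{1}{14} = \frac{3}{14} \approx 0.21429$)
$T{\left(q \right)} = 1$ ($T{\left(q \right)} = 6 - \left(\left(7 + 1\right) - 3\right) = 6 - \left(8 - 3\right) = 6 - 5 = 1$)
$d = \frac{20373506664}{2516106385}$ ($d = \frac{109097}{-235745} + \frac{182722}{21346} = 109097 \left(- \frac{1}{235745}\right) + 182722 \cdot \frac{1}{21346} = - \frac{109097}{235745} + \frac{91361}{10673} = \frac{20373506664}{2516106385} \approx 8.0972$)
$d + \left(F - 141 T{\left(L \right)}\right) = \frac{20373506664}{2516106385} + \left(214 - 141\right) = \frac{20373506664}{2516106385} + 73 = \frac{204049272769}{2516106385}$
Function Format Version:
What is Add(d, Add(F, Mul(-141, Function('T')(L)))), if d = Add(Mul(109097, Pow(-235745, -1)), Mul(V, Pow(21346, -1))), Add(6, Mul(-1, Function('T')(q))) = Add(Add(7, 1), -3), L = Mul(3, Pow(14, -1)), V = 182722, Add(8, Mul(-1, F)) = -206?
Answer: Rational(204049272769, 2516106385) ≈ 81.097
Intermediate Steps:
F = 214 (F = Add(8, Mul(-1, -206)) = Add(8, 206) = 214)
L = Rational(3, 14) (L = Mul(3, Rational(1, 14)) = Rational(3, 14) ≈ 0.21429)
Function('T')(q) = 1 (Function('T')(q) = Add(6, Mul(-1, Add(Add(7, 1), -3))) = Add(6, Mul(-1, Add(8, -3))) = Add(6, Mul(-1, 5)) = Add(6, -5) = 1)
d = Rational(20373506664, 2516106385) (d = Add(Mul(109097, Pow(-235745, -1)), Mul(182722, Pow(21346, -1))) = Add(Mul(109097, Rational(-1, 235745)), Mul(182722, Rational(1, 21346))) = Add(Rational(-109097, 235745), Rational(91361, 10673)) = Rational(20373506664, 2516106385) ≈ 8.0972)
Add(d, Add(F, Mul(-141, Function('T')(L)))) = Add(Rational(20373506664, 2516106385), Add(214, Mul(-141, 1))) = Add(Rational(20373506664, 2516106385), Add(214, -141)) = Add(Rational(20373506664, 2516106385), 73) = Rational(204049272769, 2516106385)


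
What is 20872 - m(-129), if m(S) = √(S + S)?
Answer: 20872 - I*√258 ≈ 20872.0 - 16.062*I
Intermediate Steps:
m(S) = √2*√S (m(S) = √(2*S) = √2*√S)
20872 - m(-129) = 20872 - √2*√(-129) = 20872 - √2*I*√129 = 20872 - I*√258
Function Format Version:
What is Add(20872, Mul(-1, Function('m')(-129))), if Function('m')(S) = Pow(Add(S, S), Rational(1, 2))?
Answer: Add(20872, Mul(-1, I, Pow(258, Rational(1, 2)))) ≈ Add(20872., Mul(-16.062, I))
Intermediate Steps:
Function('m')(S) = Mul(Pow(2, Rational(1, 2)), Pow(S, Rational(1, 2))) (Function('m')(S) = Pow(Mul(2, S), Rational(1, 2)) = Mul(Pow(2, Rational(1, 2)), Pow(S, Rational(1, 2))))
Add(20872, Mul(-1, Function('m')(-129))) = Add(20872, Mul(-1, Mul(Pow(2, Rational(1, 2)), Pow(-129, Rational(1, 2))))) = Add(20872, Mul(-1, Mul(Pow(2, Rational(1, 2)), Mul(I, Pow(129, Rational(1, 2)))))) = Add(20872, Mul(-1, Mul(I, Pow(258, Rational(1, 2))))) = Add(20872, Mul(-1, I, Pow(258, Rational(1, 2))))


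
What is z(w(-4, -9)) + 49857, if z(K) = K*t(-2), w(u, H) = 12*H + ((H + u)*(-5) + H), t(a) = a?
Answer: 49961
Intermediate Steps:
w(u, H) = -5*u + 8*H (w(u, H) = 12*H + ((-5*H - 5*u) + H) = 12*H + (-5*u - 4*H) = -5*u + 8*H)
z(K) = -2*K (z(K) = K*(-2) = -2*K)
z(w(-4, -9)) + 49857 = -2*(-5*(-4) + 8*(-9)) + 49857 = -2*(20 - 72) + 49857 = -2*(-52) + 49857 = 104 + 49857 = 49961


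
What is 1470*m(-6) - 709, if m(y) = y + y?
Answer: -18349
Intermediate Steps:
m(y) = 2*y
1470*m(-6) - 709 = 1470*(2*(-6)) - 709 = 1470*(-12) - 709 = -17640 - 709 = -18349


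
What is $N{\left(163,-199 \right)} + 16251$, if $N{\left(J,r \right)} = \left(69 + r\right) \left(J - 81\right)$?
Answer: $5591$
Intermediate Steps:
$N{\left(J,r \right)} = \left(-81 + J\right) \left(69 + r\right)$ ($N{\left(J,r \right)} = \left(69 + r\right) \left(-81 + J\right) = \left(-81 + J\right) \left(69 + r\right)$)
$N{\left(163,-199 \right)} + 16251 = \left(-5589 - -16119 + 69 \cdot 163 + 163 \left(-199\right)\right) + 16251 = \left(-5589 + 16119 + 11247 - 32437\right) + 16251 = -10660 + 16251 = 5591$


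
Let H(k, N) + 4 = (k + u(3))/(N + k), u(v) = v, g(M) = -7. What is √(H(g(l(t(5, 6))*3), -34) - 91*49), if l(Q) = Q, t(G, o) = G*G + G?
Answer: 27*I*√10291/41 ≈ 66.805*I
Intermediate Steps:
t(G, o) = G + G² (t(G, o) = G² + G = G + G²)
H(k, N) = -4 + (3 + k)/(N + k) (H(k, N) = -4 + (k + 3)/(N + k) = -4 + (3 + k)/(N + k))
√(H(g(l(t(5, 6))*3), -34) - 91*49) = √((3 - 4*(-34) - 3*(-7))/(-34 - 7) - 91*49) = √((3 + 136 + 21)/(-41) - 4459) = √(-1/41*160 - 4459) = √(-160/41 - 4459) = √(-182979/41) = 27*I*√10291/41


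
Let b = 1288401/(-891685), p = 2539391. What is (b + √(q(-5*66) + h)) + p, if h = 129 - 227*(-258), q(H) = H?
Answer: 2264335575434/891685 + 3*√6485 ≈ 2.5396e+6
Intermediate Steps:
h = 58695 (h = 129 + 58566 = 58695)
b = -1288401/891685 (b = 1288401*(-1/891685) = -1288401/891685 ≈ -1.4449)
(b + √(q(-5*66) + h)) + p = (-1288401/891685 + √(-5*66 + 58695)) + 2539391 = (-1288401/891685 + √(-330 + 58695)) + 2539391 = (-1288401/891685 + √58365) + 2539391 = (-1288401/891685 + 3*√6485) + 2539391 = 2264335575434/891685 + 3*√6485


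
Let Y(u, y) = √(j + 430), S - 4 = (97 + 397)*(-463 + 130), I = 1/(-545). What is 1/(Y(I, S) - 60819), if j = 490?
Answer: -60819/3698949841 - 2*√230/3698949841 ≈ -1.6450e-5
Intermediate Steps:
I = -1/545 ≈ -0.0018349
S = -164498 (S = 4 + (97 + 397)*(-463 + 130) = 4 + 494*(-333) = 4 - 164502 = -164498)
Y(u, y) = 2*√230 (Y(u, y) = √(490 + 430) = √920 = 2*√230)
1/(Y(I, S) - 60819) = 1/(2*√230 - 60819) = 1/(-60819 + 2*√230)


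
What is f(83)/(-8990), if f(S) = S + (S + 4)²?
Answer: -3826/4495 ≈ -0.85117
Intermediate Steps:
f(S) = S + (4 + S)²
f(83)/(-8990) = (83 + (4 + 83)²)/(-8990) = (83 + 87²)*(-1/8990) = (83 + 7569)*(-1/8990) = 7652*(-1/8990) = -3826/4495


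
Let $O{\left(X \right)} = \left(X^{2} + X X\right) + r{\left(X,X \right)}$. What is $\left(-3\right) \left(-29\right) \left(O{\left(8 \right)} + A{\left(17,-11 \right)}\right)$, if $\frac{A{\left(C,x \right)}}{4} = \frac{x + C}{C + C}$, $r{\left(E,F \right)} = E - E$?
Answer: $\frac{190356}{17} \approx 11197.0$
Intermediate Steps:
$r{\left(E,F \right)} = 0$
$A{\left(C,x \right)} = \frac{2 \left(C + x\right)}{C}$ ($A{\left(C,x \right)} = 4 \frac{x + C}{C + C} = 4 \frac{C + x}{2 C} = \frac{2 \left(C + x\right)}{C}$)
$O{\left(X \right)} = 2 X^{2}$ ($O{\left(X \right)} = \left(X^{2} + X X\right) + 0 = \left(X^{2} + X^{2}\right) + 0 = 2 X^{2} + 0 = 2 X^{2}$)
$\left(-3\right) \left(-29\right) \left(O{\left(8 \right)} + A{\left(17,-11 \right)}\right) = \left(-3\right) \left(-29\right) \left(2 \cdot 8^{2} + \left(2 + 2 \left(-11\right) \frac{1}{17}\right)\right) = 87 \left(2 \cdot 64 + \left(2 + 2 \left(-11\right) \frac{1}{17}\right)\right) = 87 \left(128 + \left(2 - \frac{22}{17}\right)\right) = 87 \left(128 + \frac{12}{17}\right) = 87 \cdot \frac{2188}{17} = \frac{190356}{17}$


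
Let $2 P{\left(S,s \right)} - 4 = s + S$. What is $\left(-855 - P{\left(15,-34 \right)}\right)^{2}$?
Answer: $\frac{2873025}{4} \approx 7.1826 \cdot 10^{5}$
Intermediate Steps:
$P{\left(S,s \right)} = 2 + \frac{S}{2} + \frac{s}{2}$ ($P{\left(S,s \right)} = 2 + \frac{s + S}{2} = 2 + \frac{S + s}{2} = 2 + \left(\frac{S}{2} + \frac{s}{2}\right) = 2 + \frac{S}{2} + \frac{s}{2}$)
$\left(-855 - P{\left(15,-34 \right)}\right)^{2} = \left(-855 - \left(2 + \frac{1}{2} \cdot 15 + \frac{1}{2} \left(-34\right)\right)\right)^{2} = \left(-855 - \left(2 + \frac{15}{2} - 17\right)\right)^{2} = \left(-855 - - \frac{15}{2}\right)^{2} = \left(-855 + \frac{15}{2}\right)^{2} = \left(- \frac{1695}{2}\right)^{2} = \frac{2873025}{4}$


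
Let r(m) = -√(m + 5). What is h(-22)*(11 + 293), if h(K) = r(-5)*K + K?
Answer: -6688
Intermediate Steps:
r(m) = -√(5 + m)
h(K) = K (h(K) = (-√(5 - 5))*K + K = (-√0)*K + K = (-1*0)*K + K = 0*K + K = 0 + K = K)
h(-22)*(11 + 293) = -22*(11 + 293) = -22*304 = -6688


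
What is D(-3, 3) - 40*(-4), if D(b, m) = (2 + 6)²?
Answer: 224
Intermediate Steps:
D(b, m) = 64 (D(b, m) = 8² = 64)
D(-3, 3) - 40*(-4) = 64 - 40*(-4) = 64 + 160 = 224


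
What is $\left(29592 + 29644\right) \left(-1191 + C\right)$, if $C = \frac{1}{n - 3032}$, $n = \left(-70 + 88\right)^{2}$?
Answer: $- \frac{47762416261}{677} \approx -7.055 \cdot 10^{7}$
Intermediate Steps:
$n = 324$ ($n = 18^{2} = 324$)
$C = - \frac{1}{2708}$ ($C = \frac{1}{324 - 3032} = \frac{1}{-2708} = - \frac{1}{2708} \approx -0.00036928$)
$\left(29592 + 29644\right) \left(-1191 + C\right) = \left(29592 + 29644\right) \left(-1191 - \frac{1}{2708}\right) = 59236 \left(- \frac{3225229}{2708}\right) = - \frac{47762416261}{677}$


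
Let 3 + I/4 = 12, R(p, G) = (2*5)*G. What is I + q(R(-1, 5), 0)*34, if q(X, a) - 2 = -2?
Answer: 36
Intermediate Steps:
R(p, G) = 10*G
q(X, a) = 0 (q(X, a) = 2 - 2 = 0)
I = 36 (I = -12 + 4*12 = -12 + 48 = 36)
I + q(R(-1, 5), 0)*34 = 36 + 0*34 = 36 + 0 = 36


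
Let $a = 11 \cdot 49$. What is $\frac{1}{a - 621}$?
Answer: $- \frac{1}{82} \approx -0.012195$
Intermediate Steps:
$a = 539$
$\frac{1}{a - 621} = \frac{1}{539 - 621} = \frac{1}{-82} = - \frac{1}{82}$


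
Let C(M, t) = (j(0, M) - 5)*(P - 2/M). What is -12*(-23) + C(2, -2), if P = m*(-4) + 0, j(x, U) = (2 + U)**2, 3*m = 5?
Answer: 575/3 ≈ 191.67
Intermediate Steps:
m = 5/3 (m = (1/3)*5 = 5/3 ≈ 1.6667)
P = -20/3 (P = (5/3)*(-4) + 0 = -20/3 + 0 = -20/3 ≈ -6.6667)
C(M, t) = (-5 + (2 + M)**2)*(-20/3 - 2/M) (C(M, t) = ((2 + M)**2 - 5)*(-20/3 - 2/M) = (-5 + (2 + M)**2)*(-20/3 - 2/M))
-12*(-23) + C(2, -2) = -12*(-23) + (2/3)*(3 - 43*2**2 - 10*2**3 - 2*2)/2 = 276 + (2/3)*(1/2)*(3 - 43*4 - 10*8 - 4) = 276 + (2/3)*(1/2)*(3 - 172 - 80 - 4) = 276 + (2/3)*(1/2)*(-253) = 276 - 253/3 = 575/3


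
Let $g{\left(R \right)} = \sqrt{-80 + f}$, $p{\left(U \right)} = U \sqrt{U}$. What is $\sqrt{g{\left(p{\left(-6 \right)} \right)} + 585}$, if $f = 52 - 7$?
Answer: $\sqrt{585 + i \sqrt{35}} \approx 24.187 + 0.1223 i$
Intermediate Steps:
$f = 45$ ($f = 52 - 7 = 45$)
$p{\left(U \right)} = U^{\frac{3}{2}}$
$g{\left(R \right)} = i \sqrt{35}$ ($g{\left(R \right)} = \sqrt{-80 + 45} = \sqrt{-35} = i \sqrt{35}$)
$\sqrt{g{\left(p{\left(-6 \right)} \right)} + 585} = \sqrt{i \sqrt{35} + 585} = \sqrt{585 + i \sqrt{35}}$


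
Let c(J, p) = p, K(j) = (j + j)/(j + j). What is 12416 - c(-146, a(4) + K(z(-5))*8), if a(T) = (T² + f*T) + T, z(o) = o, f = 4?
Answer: 12372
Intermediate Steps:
K(j) = 1 (K(j) = (2*j)/((2*j)) = (2*j)*(1/(2*j)) = 1)
a(T) = T² + 5*T (a(T) = (T² + 4*T) + T = T² + 5*T)
12416 - c(-146, a(4) + K(z(-5))*8) = 12416 - (4*(5 + 4) + 1*8) = 12416 - (4*9 + 8) = 12416 - (36 + 8) = 12416 - 1*44 = 12416 - 44 = 12372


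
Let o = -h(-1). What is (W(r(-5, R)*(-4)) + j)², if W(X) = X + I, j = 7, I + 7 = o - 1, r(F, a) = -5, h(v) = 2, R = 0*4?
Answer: 289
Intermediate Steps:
R = 0
o = -2 (o = -1*2 = -2)
I = -10 (I = -7 + (-2 - 1) = -7 - 3 = -10)
W(X) = -10 + X (W(X) = X - 10 = -10 + X)
(W(r(-5, R)*(-4)) + j)² = ((-10 - 5*(-4)) + 7)² = ((-10 + 20) + 7)² = (10 + 7)² = 17² = 289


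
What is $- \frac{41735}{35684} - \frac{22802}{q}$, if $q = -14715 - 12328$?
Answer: $- \frac{314973037}{965002412} \approx -0.3264$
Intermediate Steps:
$q = -27043$ ($q = -14715 - 12328 = -27043$)
$- \frac{41735}{35684} - \frac{22802}{q} = - \frac{41735}{35684} - \frac{22802}{-27043} = \left(-41735\right) \frac{1}{35684} - - \frac{22802}{27043} = - \frac{41735}{35684} + \frac{22802}{27043} = - \frac{314973037}{965002412}$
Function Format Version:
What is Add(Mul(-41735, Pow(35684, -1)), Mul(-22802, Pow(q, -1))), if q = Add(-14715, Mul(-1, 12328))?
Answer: Rational(-314973037, 965002412) ≈ -0.32640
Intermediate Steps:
q = -27043 (q = Add(-14715, -12328) = -27043)
Add(Mul(-41735, Pow(35684, -1)), Mul(-22802, Pow(q, -1))) = Add(Mul(-41735, Pow(35684, -1)), Mul(-22802, Pow(-27043, -1))) = Add(Mul(-41735, Rational(1, 35684)), Mul(-22802, Rational(-1, 27043))) = Add(Rational(-41735, 35684), Rational(22802, 27043)) = Rational(-314973037, 965002412)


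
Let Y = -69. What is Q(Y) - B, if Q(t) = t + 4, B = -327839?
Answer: 327774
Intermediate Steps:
Q(t) = 4 + t
Q(Y) - B = (4 - 69) - 1*(-327839) = -65 + 327839 = 327774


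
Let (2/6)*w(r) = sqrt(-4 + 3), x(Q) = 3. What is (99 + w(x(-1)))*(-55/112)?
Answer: -5445/112 - 165*I/112 ≈ -48.616 - 1.4732*I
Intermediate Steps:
w(r) = 3*I (w(r) = 3*sqrt(-4 + 3) = 3*sqrt(-1) = 3*I)
(99 + w(x(-1)))*(-55/112) = (99 + 3*I)*(-55/112) = -5445/112 - 165*I/112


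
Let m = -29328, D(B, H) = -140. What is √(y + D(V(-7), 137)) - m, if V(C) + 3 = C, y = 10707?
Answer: 29328 + √10567 ≈ 29431.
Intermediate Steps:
V(C) = -3 + C
√(y + D(V(-7), 137)) - m = √(10707 - 140) - 1*(-29328) = √10567 + 29328 = 29328 + √10567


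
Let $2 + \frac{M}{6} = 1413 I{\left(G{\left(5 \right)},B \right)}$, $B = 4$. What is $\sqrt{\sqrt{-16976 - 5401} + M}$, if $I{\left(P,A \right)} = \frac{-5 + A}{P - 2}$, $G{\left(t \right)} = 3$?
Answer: $\sqrt{-8490 + i \sqrt{22377}} \approx 0.8117 + 92.145 i$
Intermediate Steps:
$I{\left(P,A \right)} = \frac{-5 + A}{-2 + P}$
$M = -8490$ ($M = -12 + 6 \cdot 1413 \frac{-5 + 4}{-2 + 3} = -12 + 6 \cdot 1413 \cdot 1^{-1} \left(-1\right) = -12 + 6 \cdot 1413 \cdot 1 \left(-1\right) = -12 + 6 \cdot 1413 \left(-1\right) = -12 + 6 \left(-1413\right) = -12 - 8478 = -8490$)
$\sqrt{\sqrt{-16976 - 5401} + M} = \sqrt{\sqrt{-16976 - 5401} - 8490} = \sqrt{\sqrt{-22377} - 8490} = \sqrt{i \sqrt{22377} - 8490} = \sqrt{-8490 + i \sqrt{22377}}$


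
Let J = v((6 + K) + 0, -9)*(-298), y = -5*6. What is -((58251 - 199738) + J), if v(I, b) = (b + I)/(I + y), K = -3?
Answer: 1273979/9 ≈ 1.4155e+5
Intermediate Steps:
y = -30
v(I, b) = (I + b)/(-30 + I) (v(I, b) = (b + I)/(I - 30) = (I + b)/(-30 + I))
J = -596/9 (J = ((((6 - 3) + 0) - 9)/(-30 + ((6 - 3) + 0)))*(-298) = (((3 + 0) - 9)/(-30 + (3 + 0)))*(-298) = ((3 - 9)/(-30 + 3))*(-298) = (-6/(-27))*(-298) = -1/27*(-6)*(-298) = (2/9)*(-298) = -596/9 ≈ -66.222)
-((58251 - 199738) + J) = -((58251 - 199738) - 596/9) = -(-141487 - 596/9) = -1*(-1273979/9) = 1273979/9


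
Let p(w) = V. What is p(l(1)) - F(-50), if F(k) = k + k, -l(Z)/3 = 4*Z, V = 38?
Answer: 138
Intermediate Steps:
l(Z) = -12*Z
F(k) = 2*k
p(w) = 38
p(l(1)) - F(-50) = 38 - 2*(-50) = 38 - 1*(-100) = 38 + 100 = 138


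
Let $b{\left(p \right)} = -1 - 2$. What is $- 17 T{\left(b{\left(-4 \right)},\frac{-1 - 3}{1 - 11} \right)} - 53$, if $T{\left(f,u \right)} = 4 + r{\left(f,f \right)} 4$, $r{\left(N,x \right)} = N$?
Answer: $83$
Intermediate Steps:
$b{\left(p \right)} = -3$ ($b{\left(p \right)} = -1 - 2 = -3$)
$T{\left(f,u \right)} = 4 + 4 f$ ($T{\left(f,u \right)} = 4 + f 4 = 4 + 4 f$)
$- 17 T{\left(b{\left(-4 \right)},\frac{-1 - 3}{1 - 11} \right)} - 53 = - 17 \left(4 + 4 \left(-3\right)\right) - 53 = - 17 \left(4 - 12\right) - 53 = \left(-17\right) \left(-8\right) - 53 = 136 - 53 = 83$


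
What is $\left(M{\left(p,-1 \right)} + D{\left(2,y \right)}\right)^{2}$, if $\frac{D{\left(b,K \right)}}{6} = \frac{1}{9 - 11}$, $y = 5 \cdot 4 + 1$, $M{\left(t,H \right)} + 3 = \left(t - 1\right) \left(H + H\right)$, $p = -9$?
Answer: $196$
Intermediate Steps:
$M{\left(t,H \right)} = -3 + 2 H \left(-1 + t\right)$ ($M{\left(t,H \right)} = -3 + \left(t - 1\right) \left(H + H\right) = -3 + \left(-1 + t\right) 2 H = -3 + 2 H \left(-1 + t\right)$)
$y = 21$ ($y = 20 + 1 = 21$)
$D{\left(b,K \right)} = -3$ ($D{\left(b,K \right)} = \frac{6}{9 - 11} = \frac{6}{-2} = 6 \left(- \frac{1}{2}\right) = -3$)
$\left(M{\left(p,-1 \right)} + D{\left(2,y \right)}\right)^{2} = \left(\left(-3 - -2 + 2 \left(-1\right) \left(-9\right)\right) - 3\right)^{2} = \left(\left(-3 + 2 + 18\right) - 3\right)^{2} = \left(17 - 3\right)^{2} = 14^{2} = 196$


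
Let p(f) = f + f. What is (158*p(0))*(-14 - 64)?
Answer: 0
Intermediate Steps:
p(f) = 2*f
(158*p(0))*(-14 - 64) = (158*(2*0))*(-14 - 64) = (158*0)*(-78) = 0*(-78) = 0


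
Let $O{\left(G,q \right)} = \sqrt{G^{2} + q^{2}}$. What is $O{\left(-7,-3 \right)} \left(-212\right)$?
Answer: $- 212 \sqrt{58} \approx -1614.5$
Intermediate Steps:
$O{\left(-7,-3 \right)} \left(-212\right) = \sqrt{\left(-7\right)^{2} + \left(-3\right)^{2}} \left(-212\right) = \sqrt{49 + 9} \left(-212\right) = \sqrt{58} \left(-212\right) = - 212 \sqrt{58}$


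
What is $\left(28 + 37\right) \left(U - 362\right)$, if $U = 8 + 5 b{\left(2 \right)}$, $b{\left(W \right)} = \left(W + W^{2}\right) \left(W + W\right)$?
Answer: $-15210$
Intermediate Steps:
$b{\left(W \right)} = 2 W \left(W + W^{2}\right)$ ($b{\left(W \right)} = \left(W + W^{2}\right) 2 W = 2 W \left(W + W^{2}\right)$)
$U = 128$ ($U = 8 + 5 \cdot 2 \cdot 2^{2} \left(1 + 2\right) = 8 + 5 \cdot 2 \cdot 4 \cdot 3 = 8 + 5 \cdot 24 = 8 + 120 = 128$)
$\left(28 + 37\right) \left(U - 362\right) = \left(28 + 37\right) \left(128 - 362\right) = 65 \left(-234\right) = -15210$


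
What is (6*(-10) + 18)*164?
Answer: -6888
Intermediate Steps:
(6*(-10) + 18)*164 = (-60 + 18)*164 = -42*164 = -6888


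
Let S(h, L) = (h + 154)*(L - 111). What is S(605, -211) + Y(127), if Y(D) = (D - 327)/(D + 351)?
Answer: -58411222/239 ≈ -2.4440e+5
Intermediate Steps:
S(h, L) = (-111 + L)*(154 + h) (S(h, L) = (154 + h)*(-111 + L) = (-111 + L)*(154 + h))
Y(D) = (-327 + D)/(351 + D)
S(605, -211) + Y(127) = (-17094 - 111*605 + 154*(-211) - 211*605) + (-327 + 127)/(351 + 127) = (-17094 - 67155 - 32494 - 127655) - 200/478 = -244398 + (1/478)*(-200) = -244398 - 100/239 = -58411222/239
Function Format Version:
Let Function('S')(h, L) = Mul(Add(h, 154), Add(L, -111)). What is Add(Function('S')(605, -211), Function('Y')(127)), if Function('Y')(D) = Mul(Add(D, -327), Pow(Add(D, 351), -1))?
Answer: Rational(-58411222, 239) ≈ -2.4440e+5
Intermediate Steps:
Function('S')(h, L) = Mul(Add(-111, L), Add(154, h)) (Function('S')(h, L) = Mul(Add(154, h), Add(-111, L)) = Mul(Add(-111, L), Add(154, h)))
Function('Y')(D) = Mul(Pow(Add(351, D), -1), Add(-327, D)) (Function('Y')(D) = Mul(Add(-327, D), Pow(Add(351, D), -1)) = Mul(Pow(Add(351, D), -1), Add(-327, D)))
Add(Function('S')(605, -211), Function('Y')(127)) = Add(Add(-17094, Mul(-111, 605), Mul(154, -211), Mul(-211, 605)), Mul(Pow(Add(351, 127), -1), Add(-327, 127))) = Add(Add(-17094, -67155, -32494, -127655), Mul(Pow(478, -1), -200)) = Add(-244398, Mul(Rational(1, 478), -200)) = Add(-244398, Rational(-100, 239)) = Rational(-58411222, 239)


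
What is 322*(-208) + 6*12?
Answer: -66904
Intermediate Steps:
322*(-208) + 6*12 = -66976 + 72 = -66904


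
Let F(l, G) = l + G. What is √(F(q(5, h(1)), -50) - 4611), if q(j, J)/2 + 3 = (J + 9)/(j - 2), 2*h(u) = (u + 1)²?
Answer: I*√41937/3 ≈ 68.262*I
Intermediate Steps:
h(u) = (1 + u)²/2 (h(u) = (u + 1)²/2 = (1 + u)²/2)
q(j, J) = -6 + 2*(9 + J)/(-2 + j) (q(j, J) = -6 + 2*((J + 9)/(j - 2)) = -6 + 2*((9 + J)/(-2 + j)) = -6 + 2*(9 + J)/(-2 + j))
F(l, G) = G + l
√(F(q(5, h(1)), -50) - 4611) = √((-50 + 2*(15 + (1 + 1)²/2 - 3*5)/(-2 + 5)) - 4611) = √((-50 + 2*(15 + (½)*2² - 15)/3) - 4611) = √((-50 + 2*(⅓)*(15 + (½)*4 - 15)) - 4611) = √((-50 + 2*(⅓)*(15 + 2 - 15)) - 4611) = √((-50 + 2*(⅓)*2) - 4611) = √((-50 + 4/3) - 4611) = √(-146/3 - 4611) = √(-13979/3) = I*√41937/3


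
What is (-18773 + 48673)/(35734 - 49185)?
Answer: -29900/13451 ≈ -2.2229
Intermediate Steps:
(-18773 + 48673)/(35734 - 49185) = 29900/(-13451) = 29900*(-1/13451) = -29900/13451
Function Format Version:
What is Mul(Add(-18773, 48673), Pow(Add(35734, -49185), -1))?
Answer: Rational(-29900, 13451) ≈ -2.2229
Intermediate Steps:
Mul(Add(-18773, 48673), Pow(Add(35734, -49185), -1)) = Mul(29900, Pow(-13451, -1)) = Mul(29900, Rational(-1, 13451)) = Rational(-29900, 13451)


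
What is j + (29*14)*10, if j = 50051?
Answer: 54111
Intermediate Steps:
j + (29*14)*10 = 50051 + (29*14)*10 = 50051 + 406*10 = 50051 + 4060 = 54111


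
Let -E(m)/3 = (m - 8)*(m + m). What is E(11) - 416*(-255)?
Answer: 105882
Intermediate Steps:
E(m) = -6*m*(-8 + m) (E(m) = -3*(m - 8)*(m + m) = -3*(-8 + m)*2*m = -6*m*(-8 + m))
E(11) - 416*(-255) = 6*11*(8 - 1*11) - 416*(-255) = 6*11*(8 - 11) + 106080 = 6*11*(-3) + 106080 = -198 + 106080 = 105882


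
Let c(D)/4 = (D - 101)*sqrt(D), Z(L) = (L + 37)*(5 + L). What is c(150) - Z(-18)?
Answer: 247 + 980*sqrt(6) ≈ 2647.5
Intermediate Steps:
Z(L) = (5 + L)*(37 + L) (Z(L) = (37 + L)*(5 + L) = (5 + L)*(37 + L))
c(D) = 4*sqrt(D)*(-101 + D) (c(D) = 4*((D - 101)*sqrt(D)) = 4*((-101 + D)*sqrt(D)) = 4*(sqrt(D)*(-101 + D)) = 4*sqrt(D)*(-101 + D))
c(150) - Z(-18) = 4*sqrt(150)*(-101 + 150) - (185 + (-18)**2 + 42*(-18)) = 4*(5*sqrt(6))*49 - (185 + 324 - 756) = 980*sqrt(6) - 1*(-247) = 980*sqrt(6) + 247 = 247 + 980*sqrt(6)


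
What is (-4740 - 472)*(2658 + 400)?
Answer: -15938296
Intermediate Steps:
(-4740 - 472)*(2658 + 400) = -5212*3058 = -15938296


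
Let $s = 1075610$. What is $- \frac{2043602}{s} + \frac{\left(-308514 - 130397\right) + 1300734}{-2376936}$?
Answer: $- \frac{2892248300251}{1278328065480} \approx -2.2625$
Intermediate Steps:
$- \frac{2043602}{s} + \frac{\left(-308514 - 130397\right) + 1300734}{-2376936} = - \frac{2043602}{1075610} + \frac{\left(-308514 - 130397\right) + 1300734}{-2376936} = \left(-2043602\right) \frac{1}{1075610} + \left(-438911 + 1300734\right) \left(- \frac{1}{2376936}\right) = - \frac{1021801}{537805} + 861823 \left(- \frac{1}{2376936}\right) = - \frac{1021801}{537805} - \frac{861823}{2376936} = - \frac{2892248300251}{1278328065480}$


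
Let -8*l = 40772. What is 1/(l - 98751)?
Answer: -2/207695 ≈ -9.6295e-6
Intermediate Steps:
l = -10193/2 (l = -⅛*40772 = -10193/2 ≈ -5096.5)
1/(l - 98751) = 1/(-10193/2 - 98751) = 1/(-207695/2) = -2/207695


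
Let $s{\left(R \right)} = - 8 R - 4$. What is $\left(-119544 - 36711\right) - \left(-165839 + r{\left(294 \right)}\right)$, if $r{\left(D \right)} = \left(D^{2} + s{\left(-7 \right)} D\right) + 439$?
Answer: $-92579$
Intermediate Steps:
$s{\left(R \right)} = -4 - 8 R$
$r{\left(D \right)} = 439 + D^{2} + 52 D$ ($r{\left(D \right)} = \left(D^{2} + \left(-4 - -56\right) D\right) + 439 = \left(D^{2} + \left(-4 + 56\right) D\right) + 439 = \left(D^{2} + 52 D\right) + 439 = 439 + D^{2} + 52 D$)
$\left(-119544 - 36711\right) - \left(-165839 + r{\left(294 \right)}\right) = \left(-119544 - 36711\right) + \left(165839 - \left(439 + 294^{2} + 52 \cdot 294\right)\right) = \left(-119544 - 36711\right) + \left(165839 - \left(439 + 86436 + 15288\right)\right) = -156255 + \left(165839 - 102163\right) = -156255 + 63676 = -92579$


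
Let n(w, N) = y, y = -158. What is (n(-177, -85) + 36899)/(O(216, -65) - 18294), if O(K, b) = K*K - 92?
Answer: 36741/28270 ≈ 1.2996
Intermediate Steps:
n(w, N) = -158
O(K, b) = -92 + K**2 (O(K, b) = K**2 - 92 = -92 + K**2)
(n(-177, -85) + 36899)/(O(216, -65) - 18294) = (-158 + 36899)/((-92 + 216**2) - 18294) = 36741/((-92 + 46656) - 18294) = 36741/(46564 - 18294) = 36741/28270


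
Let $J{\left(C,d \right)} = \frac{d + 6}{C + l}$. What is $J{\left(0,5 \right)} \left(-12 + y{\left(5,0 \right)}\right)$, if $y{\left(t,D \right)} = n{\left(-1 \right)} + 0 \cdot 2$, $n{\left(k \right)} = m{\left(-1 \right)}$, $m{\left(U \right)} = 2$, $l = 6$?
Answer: $- \frac{55}{3} \approx -18.333$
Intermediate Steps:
$n{\left(k \right)} = 2$
$J{\left(C,d \right)} = \frac{6 + d}{6 + C}$ ($J{\left(C,d \right)} = \frac{d + 6}{C + 6} = \frac{6 + d}{6 + C}$)
$y{\left(t,D \right)} = 2$ ($y{\left(t,D \right)} = 2 + 0 \cdot 2 = 2 + 0 = 2$)
$J{\left(0,5 \right)} \left(-12 + y{\left(5,0 \right)}\right) = \frac{6 + 5}{6 + 0} \left(-12 + 2\right) = \frac{1}{6} \cdot 11 \left(-10\right) = \frac{11}{6} \left(-10\right) = - \frac{55}{3}$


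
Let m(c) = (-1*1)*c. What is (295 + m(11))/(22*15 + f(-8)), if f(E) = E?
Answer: 142/161 ≈ 0.88199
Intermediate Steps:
m(c) = -c
(295 + m(11))/(22*15 + f(-8)) = (295 - 1*11)/(22*15 - 8) = (295 - 11)/(330 - 8) = 284/322 = 284*(1/322) = 142/161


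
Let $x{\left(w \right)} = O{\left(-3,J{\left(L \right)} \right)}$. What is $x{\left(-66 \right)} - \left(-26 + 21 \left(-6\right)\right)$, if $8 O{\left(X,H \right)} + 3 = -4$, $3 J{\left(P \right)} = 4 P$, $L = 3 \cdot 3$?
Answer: $\frac{1209}{8} \approx 151.13$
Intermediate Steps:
$L = 9$
$J{\left(P \right)} = \frac{4 P}{3}$
$O{\left(X,H \right)} = - \frac{7}{8}$ ($O{\left(X,H \right)} = - \frac{3}{8} + \frac{1}{8} \left(-4\right) = - \frac{3}{8} - \frac{1}{2} = - \frac{7}{8}$)
$x{\left(w \right)} = - \frac{7}{8}$
$x{\left(-66 \right)} - \left(-26 + 21 \left(-6\right)\right) = - \frac{7}{8} - \left(-26 + 21 \left(-6\right)\right) = - \frac{7}{8} - \left(-26 - 126\right) = - \frac{7}{8} - -152 = - \frac{7}{8} + 152 = \frac{1209}{8}$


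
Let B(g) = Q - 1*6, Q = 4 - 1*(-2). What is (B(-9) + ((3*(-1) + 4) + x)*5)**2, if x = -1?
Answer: 0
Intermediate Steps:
Q = 6 (Q = 4 + 2 = 6)
B(g) = 0 (B(g) = 6 - 1*6 = 6 - 6 = 0)
(B(-9) + ((3*(-1) + 4) + x)*5)**2 = (0 + ((3*(-1) + 4) - 1)*5)**2 = (0 + ((-3 + 4) - 1)*5)**2 = (0 + (1 - 1)*5)**2 = (0 + 0*5)**2 = (0 + 0)**2 = 0**2 = 0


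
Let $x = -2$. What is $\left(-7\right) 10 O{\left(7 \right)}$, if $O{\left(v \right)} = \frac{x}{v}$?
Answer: $20$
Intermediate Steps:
$O{\left(v \right)} = - \frac{2}{v}$
$\left(-7\right) 10 O{\left(7 \right)} = \left(-7\right) 10 \left(- \frac{2}{7}\right) = - 70 \left(\left(-2\right) \frac{1}{7}\right) = \left(-70\right) \left(- \frac{2}{7}\right) = 20$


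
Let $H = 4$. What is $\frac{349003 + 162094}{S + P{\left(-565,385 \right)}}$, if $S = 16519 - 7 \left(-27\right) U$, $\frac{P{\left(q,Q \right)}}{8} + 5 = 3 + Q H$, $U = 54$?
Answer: $\frac{16487}{1259} \approx 13.095$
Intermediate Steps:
$P{\left(q,Q \right)} = -16 + 32 Q$ ($P{\left(q,Q \right)} = -40 + 8 \left(3 + Q 4\right) = -40 + 8 \left(3 + 4 Q\right) = -40 + \left(24 + 32 Q\right) = -16 + 32 Q$)
$S = 26725$ ($S = 16519 - 7 \left(-27\right) 54 = 16519 - \left(-189\right) 54 = 16519 - -10206 = 16519 + 10206 = 26725$)
$\frac{349003 + 162094}{S + P{\left(-565,385 \right)}} = \frac{349003 + 162094}{26725 + \left(-16 + 32 \cdot 385\right)} = \frac{511097}{26725 + \left(-16 + 12320\right)} = \frac{511097}{26725 + 12304} = \frac{511097}{39029} = 511097 \cdot \frac{1}{39029} = \frac{16487}{1259}$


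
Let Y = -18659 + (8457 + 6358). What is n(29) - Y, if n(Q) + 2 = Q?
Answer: 3871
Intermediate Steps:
n(Q) = -2 + Q
Y = -3844 (Y = -18659 + 14815 = -3844)
n(29) - Y = (-2 + 29) - 1*(-3844) = 27 + 3844 = 3871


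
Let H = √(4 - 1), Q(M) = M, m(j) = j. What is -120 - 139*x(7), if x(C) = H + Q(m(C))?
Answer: -1093 - 139*√3 ≈ -1333.8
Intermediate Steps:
H = √3 ≈ 1.7320
x(C) = C + √3 (x(C) = √3 + C = C + √3)
-120 - 139*x(7) = -120 - 139*(7 + √3) = -120 + (-973 - 139*√3) = -1093 - 139*√3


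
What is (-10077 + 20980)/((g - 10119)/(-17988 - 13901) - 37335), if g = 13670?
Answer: -347685767/1190579366 ≈ -0.29203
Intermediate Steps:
(-10077 + 20980)/((g - 10119)/(-17988 - 13901) - 37335) = (-10077 + 20980)/((13670 - 10119)/(-17988 - 13901) - 37335) = 10903/(3551/(-31889) - 37335) = 10903/(3551*(-1/31889) - 37335) = 10903/(-3551/31889 - 37335) = 10903/(-1190579366/31889) = 10903*(-31889/1190579366) = -347685767/1190579366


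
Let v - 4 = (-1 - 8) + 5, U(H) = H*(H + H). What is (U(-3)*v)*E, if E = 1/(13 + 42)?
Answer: 0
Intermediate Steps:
U(H) = 2*H² (U(H) = H*(2*H) = 2*H²)
v = 0 (v = 4 + ((-1 - 8) + 5) = 4 + (-9 + 5) = 4 - 4 = 0)
E = 1/55 ≈ 0.018182
(U(-3)*v)*E = ((2*(-3)²)*0)*(1/55) = ((2*9)*0)*(1/55) = (18*0)*(1/55) = 0*(1/55) = 0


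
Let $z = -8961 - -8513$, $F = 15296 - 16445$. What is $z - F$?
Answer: $701$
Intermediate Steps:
$F = -1149$ ($F = 15296 - 16445 = -1149$)
$z = -448$ ($z = -8961 + 8513 = -448$)
$z - F = -448 - -1149 = -448 + 1149 = 701$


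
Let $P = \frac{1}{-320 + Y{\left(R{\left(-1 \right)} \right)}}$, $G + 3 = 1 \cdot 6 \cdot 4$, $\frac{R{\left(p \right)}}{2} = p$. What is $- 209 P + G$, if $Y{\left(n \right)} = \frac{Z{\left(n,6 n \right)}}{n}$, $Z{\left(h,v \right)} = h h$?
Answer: $\frac{6971}{322} \approx 21.649$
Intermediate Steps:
$R{\left(p \right)} = 2 p$
$Z{\left(h,v \right)} = h^{2}$
$G = 21$ ($G = -3 + 1 \cdot 6 \cdot 4 = -3 + 6 \cdot 4 = -3 + 24 = 21$)
$Y{\left(n \right)} = n$ ($Y{\left(n \right)} = \frac{n^{2}}{n} = n$)
$P = - \frac{1}{322}$ ($P = \frac{1}{-320 + 2 \left(-1\right)} = \frac{1}{-320 - 2} = \frac{1}{-322} = - \frac{1}{322} \approx -0.0031056$)
$- 209 P + G = \left(-209\right) \left(- \frac{1}{322}\right) + 21 = \frac{209}{322} + 21 = \frac{6971}{322}$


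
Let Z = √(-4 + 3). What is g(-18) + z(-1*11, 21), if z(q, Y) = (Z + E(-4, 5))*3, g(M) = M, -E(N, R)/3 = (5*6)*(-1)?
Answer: 252 + 3*I ≈ 252.0 + 3.0*I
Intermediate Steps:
Z = I (Z = √(-1) = I ≈ 1.0*I)
E(N, R) = 90 (E(N, R) = -3*5*6*(-1) = -90*(-1) = -3*(-30) = 90)
z(q, Y) = 270 + 3*I (z(q, Y) = (I + 90)*3 = (90 + I)*3 = 270 + 3*I)
g(-18) + z(-1*11, 21) = -18 + (270 + 3*I) = 252 + 3*I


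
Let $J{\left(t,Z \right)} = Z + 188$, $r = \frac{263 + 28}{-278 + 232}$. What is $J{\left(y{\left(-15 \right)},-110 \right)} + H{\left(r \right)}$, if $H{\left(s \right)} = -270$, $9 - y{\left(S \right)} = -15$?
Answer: $-192$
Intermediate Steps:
$y{\left(S \right)} = 24$ ($y{\left(S \right)} = 9 - -15 = 9 + 15 = 24$)
$r = - \frac{291}{46}$ ($r = \frac{291}{-46} = 291 \left(- \frac{1}{46}\right) = - \frac{291}{46} \approx -6.3261$)
$J{\left(t,Z \right)} = 188 + Z$
$J{\left(y{\left(-15 \right)},-110 \right)} + H{\left(r \right)} = \left(188 - 110\right) - 270 = 78 - 270 = -192$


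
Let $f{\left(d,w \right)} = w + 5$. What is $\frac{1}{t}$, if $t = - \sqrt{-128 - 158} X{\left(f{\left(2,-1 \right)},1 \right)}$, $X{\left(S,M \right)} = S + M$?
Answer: $\frac{i \sqrt{286}}{1430} \approx 0.011826 i$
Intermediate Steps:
$f{\left(d,w \right)} = 5 + w$
$X{\left(S,M \right)} = M + S$
$t = - 5 i \sqrt{286}$ ($t = - \sqrt{-128 - 158} \left(1 + \left(5 - 1\right)\right) = - \sqrt{-286} \left(1 + 4\right) = - i \sqrt{286} \cdot 5 = - 5 i \sqrt{286} \approx - 84.558 i$)
$\frac{1}{t} = \frac{1}{\left(-5\right) i \sqrt{286}} = \frac{i \sqrt{286}}{1430}$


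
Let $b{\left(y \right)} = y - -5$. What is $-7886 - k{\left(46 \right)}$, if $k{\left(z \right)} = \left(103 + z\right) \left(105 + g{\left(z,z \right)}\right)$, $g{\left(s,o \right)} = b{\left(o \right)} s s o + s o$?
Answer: $-739995079$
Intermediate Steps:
$b{\left(y \right)} = 5 + y$ ($b{\left(y \right)} = y + 5 = 5 + y$)
$g{\left(s,o \right)} = o s + o s^{2} \left(5 + o\right)$ ($g{\left(s,o \right)} = \left(5 + o\right) s s o + s o = s \left(5 + o\right) s o + o s = s^{2} \left(5 + o\right) o + o s = o s^{2} \left(5 + o\right) + o s = o s + o s^{2} \left(5 + o\right)$)
$k{\left(z \right)} = \left(103 + z\right) \left(105 + z^{2} \left(1 + z \left(5 + z\right)\right)\right)$ ($k{\left(z \right)} = \left(103 + z\right) \left(105 + z z \left(1 + z \left(5 + z\right)\right)\right) = \left(103 + z\right) \left(105 + z^{2} \left(1 + z \left(5 + z\right)\right)\right)$)
$-7886 - k{\left(46 \right)} = -7886 - \left(10815 + 46^{5} + 103 \cdot 46^{2} + 105 \cdot 46 + 108 \cdot 46^{4} + 516 \cdot 46^{3}\right) = -7886 - \left(10815 + 205962976 + 103 \cdot 2116 + 4830 + 108 \cdot 4477456 + 516 \cdot 97336\right) = -7886 - \left(10815 + 205962976 + 217948 + 4830 + 483565248 + 50225376\right) = -7886 - 739987193 = -739995079$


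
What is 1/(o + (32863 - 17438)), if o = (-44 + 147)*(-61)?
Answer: 1/9142 ≈ 0.00010939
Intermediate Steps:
o = -6283 (o = 103*(-61) = -6283)
1/(o + (32863 - 17438)) = 1/(-6283 + (32863 - 17438)) = 1/(-6283 + 15425) = 1/9142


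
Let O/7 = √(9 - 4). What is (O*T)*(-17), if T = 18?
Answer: -2142*√5 ≈ -4789.7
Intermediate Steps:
O = 7*√5 (O = 7*√(9 - 4) = 7*√5 ≈ 15.652)
(O*T)*(-17) = ((7*√5)*18)*(-17) = (126*√5)*(-17) = -2142*√5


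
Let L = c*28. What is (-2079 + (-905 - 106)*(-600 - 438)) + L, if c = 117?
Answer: 1050615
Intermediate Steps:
L = 3276 (L = 117*28 = 3276)
(-2079 + (-905 - 106)*(-600 - 438)) + L = (-2079 + (-905 - 106)*(-600 - 438)) + 3276 = (-2079 - 1011*(-1038)) + 3276 = (-2079 + 1049418) + 3276 = 1047339 + 3276 = 1050615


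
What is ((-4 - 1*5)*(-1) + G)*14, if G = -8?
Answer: 14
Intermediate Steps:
((-4 - 1*5)*(-1) + G)*14 = ((-4 - 1*5)*(-1) - 8)*14 = ((-4 - 5)*(-1) - 8)*14 = (-9*(-1) - 8)*14 = (9 - 8)*14 = 1*14 = 14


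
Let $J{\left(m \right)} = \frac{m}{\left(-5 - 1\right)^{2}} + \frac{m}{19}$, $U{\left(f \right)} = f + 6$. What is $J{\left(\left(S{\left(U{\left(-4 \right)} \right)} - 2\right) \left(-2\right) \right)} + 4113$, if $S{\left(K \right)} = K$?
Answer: $4113$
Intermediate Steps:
$U{\left(f \right)} = 6 + f$
$J{\left(m \right)} = \frac{55 m}{684}$ ($J{\left(m \right)} = \frac{m}{\left(-6\right)^{2}} + m \frac{1}{19} = \frac{m}{36} + \frac{m}{19} = \frac{55 m}{684}$)
$J{\left(\left(S{\left(U{\left(-4 \right)} \right)} - 2\right) \left(-2\right) \right)} + 4113 = \frac{55 \left(\left(6 - 4\right) - 2\right) \left(-2\right)}{684} + 4113 = \frac{55 \left(2 - 2\right) \left(-2\right)}{684} + 4113 = \frac{55 \cdot 0 \left(-2\right)}{684} + 4113 = \frac{55}{684} \cdot 0 + 4113 = 0 + 4113 = 4113$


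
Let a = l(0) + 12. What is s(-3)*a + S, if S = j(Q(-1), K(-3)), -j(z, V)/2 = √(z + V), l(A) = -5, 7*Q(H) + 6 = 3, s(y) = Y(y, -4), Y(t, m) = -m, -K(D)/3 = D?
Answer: 28 - 4*√105/7 ≈ 22.145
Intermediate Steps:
K(D) = -3*D
s(y) = 4 (s(y) = -1*(-4) = 4)
Q(H) = -3/7 (Q(H) = -6/7 + (⅐)*3 = -6/7 + 3/7 = -3/7)
j(z, V) = -2*√(V + z) (j(z, V) = -2*√(z + V) = -2*√(V + z))
S = -4*√105/7 (S = -2*√(-3*(-3) - 3/7) = -2*√(9 - 3/7) = -4*√105/7 ≈ -5.8554)
a = 7 (a = -5 + 12 = 7)
s(-3)*a + S = 4*7 - 4*√105/7 = 28 - 4*√105/7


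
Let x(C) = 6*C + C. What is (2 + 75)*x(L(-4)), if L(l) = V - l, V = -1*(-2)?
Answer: 3234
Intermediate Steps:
V = 2
L(l) = 2 - l
x(C) = 7*C
(2 + 75)*x(L(-4)) = (2 + 75)*(7*(2 - 1*(-4))) = 77*(7*(2 + 4)) = 77*(7*6) = 77*42 = 3234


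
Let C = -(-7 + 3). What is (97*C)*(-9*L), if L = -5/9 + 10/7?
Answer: -21340/7 ≈ -3048.6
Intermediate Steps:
C = 4 (C = -1*(-4) = 4)
L = 55/63 (L = -5*⅑ + 10*(⅐) = -5/9 + 10/7 = 55/63 ≈ 0.87302)
(97*C)*(-9*L) = (97*4)*(-9*55/63) = 388*(-55/7) = -21340/7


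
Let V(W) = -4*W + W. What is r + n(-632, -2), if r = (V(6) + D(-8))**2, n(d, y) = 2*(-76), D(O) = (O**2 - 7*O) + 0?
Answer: 10252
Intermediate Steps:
D(O) = O**2 - 7*O
V(W) = -3*W
n(d, y) = -152
r = 10404 (r = (-3*6 - 8*(-7 - 8))**2 = (-18 - 8*(-15))**2 = (-18 + 120)**2 = 102**2 = 10404)
r + n(-632, -2) = 10404 - 152 = 10252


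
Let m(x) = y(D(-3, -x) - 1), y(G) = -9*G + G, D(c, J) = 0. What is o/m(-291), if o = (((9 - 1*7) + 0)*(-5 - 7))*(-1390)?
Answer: 4170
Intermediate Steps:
y(G) = -8*G
m(x) = 8 (m(x) = -8*(0 - 1) = -8*(-1) = 8)
o = 33360 (o = (((9 - 7) + 0)*(-12))*(-1390) = ((2 + 0)*(-12))*(-1390) = (2*(-12))*(-1390) = -24*(-1390) = 33360)
o/m(-291) = 33360/8 = 33360*(⅛) = 4170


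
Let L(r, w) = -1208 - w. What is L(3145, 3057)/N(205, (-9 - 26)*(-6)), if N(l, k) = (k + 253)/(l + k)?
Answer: -1769975/463 ≈ -3822.8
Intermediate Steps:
N(l, k) = (253 + k)/(k + l)
L(3145, 3057)/N(205, (-9 - 26)*(-6)) = (-1208 - 1*3057)/(((253 + (-9 - 26)*(-6))/((-9 - 26)*(-6) + 205))) = (-1208 - 3057)/(((253 - 35*(-6))/(-35*(-6) + 205))) = -4265*(210 + 205)/(253 + 210) = -4265/(463/415) = -4265/((1/415)*463) = -4265/463/415 = -4265*415/463 = -1769975/463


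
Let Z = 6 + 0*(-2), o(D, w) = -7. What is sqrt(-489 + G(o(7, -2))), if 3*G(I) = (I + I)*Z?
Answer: I*sqrt(517) ≈ 22.738*I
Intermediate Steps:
Z = 6 (Z = 6 + 0 = 6)
G(I) = 4*I (G(I) = ((I + I)*6)/3 = ((2*I)*6)/3 = (12*I)/3 = 4*I)
sqrt(-489 + G(o(7, -2))) = sqrt(-489 + 4*(-7)) = sqrt(-489 - 28) = sqrt(-517) = I*sqrt(517)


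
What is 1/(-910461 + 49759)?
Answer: -1/860702 ≈ -1.1618e-6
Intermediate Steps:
1/(-910461 + 49759) = 1/(-860702) = -1/860702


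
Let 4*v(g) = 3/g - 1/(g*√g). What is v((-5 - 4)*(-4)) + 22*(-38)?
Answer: -722287/864 ≈ -835.98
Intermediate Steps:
v(g) = -1/(4*g^(3/2)) + 3/(4*g) (v(g) = (3/g - 1/(g*√g))/4 = (3/g - 1/(g^(3/2)))/4 = (3/g - 1/g^(3/2))/4 = (-1/g^(3/2) + 3/g)/4 = -1/(4*g^(3/2)) + 3/(4*g))
v((-5 - 4)*(-4)) + 22*(-38) = (-1/(4*((-5 - 4)*(-4))^(3/2)) + 3/(4*(((-5 - 4)*(-4))))) + 22*(-38) = (-1/(4*(-9*(-4))^(3/2)) + 3/(4*((-9*(-4))))) - 836 = (-1/(4*36^(3/2)) + (¾)/36) - 836 = (-¼*1/216 + (¾)*(1/36)) - 836 = (-1/864 + 1/48) - 836 = 17/864 - 836 = -722287/864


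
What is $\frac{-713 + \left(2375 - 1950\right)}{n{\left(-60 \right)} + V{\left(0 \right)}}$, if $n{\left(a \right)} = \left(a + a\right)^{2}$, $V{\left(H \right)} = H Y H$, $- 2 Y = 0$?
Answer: $- \frac{1}{50} \approx -0.02$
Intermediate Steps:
$Y = 0$ ($Y = \left(- \frac{1}{2}\right) 0 = 0$)
$V{\left(H \right)} = 0$ ($V{\left(H \right)} = H 0 H = 0 H = 0$)
$n{\left(a \right)} = 4 a^{2}$ ($n{\left(a \right)} = \left(2 a\right)^{2} = 4 a^{2}$)
$\frac{-713 + \left(2375 - 1950\right)}{n{\left(-60 \right)} + V{\left(0 \right)}} = \frac{-713 + \left(2375 - 1950\right)}{4 \left(-60\right)^{2} + 0} = \frac{-713 + \left(2375 - 1950\right)}{4 \cdot 3600 + 0} = \frac{-713 + 425}{14400 + 0} = - \frac{288}{14400} = \left(-288\right) \frac{1}{14400} = - \frac{1}{50}$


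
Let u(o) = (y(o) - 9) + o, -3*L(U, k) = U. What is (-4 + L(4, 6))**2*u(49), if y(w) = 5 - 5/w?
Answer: 563200/441 ≈ 1277.1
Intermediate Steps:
L(U, k) = -U/3
y(w) = 5 - 5/w
u(o) = -4 + o - 5/o (u(o) = ((5 - 5/o) - 9) + o = (-4 - 5/o) + o = -4 + o - 5/o)
(-4 + L(4, 6))**2*u(49) = (-4 - 1/3*4)**2*(-4 + 49 - 5/49) = (-4 - 4/3)**2*(-4 + 49 - 5*1/49) = (-16/3)**2*(-4 + 49 - 5/49) = (256/9)*(2200/49) = 563200/441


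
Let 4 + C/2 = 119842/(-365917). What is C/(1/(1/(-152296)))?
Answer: 791755/13931923858 ≈ 5.6830e-5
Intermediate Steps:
C = -3167020/365917 (C = -8 + 2*(119842/(-365917)) = -8 + 2*(119842*(-1/365917)) = -8 + 2*(-119842/365917) = -8 - 239684/365917 = -3167020/365917 ≈ -8.6550)
C/(1/(1/(-152296))) = -3167020/(365917*(-152296)) = -3167020/(365917*(1/(-1/152296))) = -3167020/365917/(-152296) = -3167020/365917*(-1/152296) = 791755/13931923858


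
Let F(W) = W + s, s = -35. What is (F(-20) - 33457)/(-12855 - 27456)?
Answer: 33512/40311 ≈ 0.83134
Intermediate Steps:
F(W) = -35 + W (F(W) = W - 35 = -35 + W)
(F(-20) - 33457)/(-12855 - 27456) = ((-35 - 20) - 33457)/(-12855 - 27456) = (-55 - 33457)/(-40311) = -33512*(-1/40311) = 33512/40311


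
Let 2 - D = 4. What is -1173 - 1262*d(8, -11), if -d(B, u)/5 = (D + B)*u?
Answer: -417633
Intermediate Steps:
D = -2 (D = 2 - 1*4 = 2 - 4 = -2)
d(B, u) = -5*u*(-2 + B) (d(B, u) = -5*(-2 + B)*u = -5*u*(-2 + B))
-1173 - 1262*d(8, -11) = -1173 - 6310*(-11)*(2 - 1*8) = -1173 - 6310*(-11)*(2 - 8) = -1173 - 6310*(-11)*(-6) = -1173 - 1262*330 = -1173 - 416460 = -417633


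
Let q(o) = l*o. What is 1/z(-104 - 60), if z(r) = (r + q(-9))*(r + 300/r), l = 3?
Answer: 41/1298609 ≈ 3.1572e-5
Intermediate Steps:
q(o) = 3*o
z(r) = (-27 + r)*(r + 300/r) (z(r) = (r + 3*(-9))*(r + 300/r) = (r - 27)*(r + 300/r) = (-27 + r)*(r + 300/r))
1/z(-104 - 60) = 1/(300 + (-104 - 60)² - 8100/(-104 - 60) - 27*(-104 - 60)) = 1/(300 + (-164)² - 8100/(-164) - 27*(-164)) = 1/(300 + 26896 - 8100*(-1/164) + 4428) = 1/(300 + 26896 + 2025/41 + 4428) = 1/(1298609/41) = 41/1298609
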